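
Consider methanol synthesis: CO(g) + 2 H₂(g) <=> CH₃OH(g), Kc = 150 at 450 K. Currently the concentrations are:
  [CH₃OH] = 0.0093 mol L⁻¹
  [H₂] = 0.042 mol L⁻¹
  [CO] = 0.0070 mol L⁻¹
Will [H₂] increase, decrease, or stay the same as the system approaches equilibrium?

increase

Qc = [CH₃OH] / ([CO]·[H₂]²) = (0.0093) / ((0.0070)·(0.042)²) = 750
Qc = 750 > Kc = 150: net reverse reaction.
H₂ is a reactant, so it increases.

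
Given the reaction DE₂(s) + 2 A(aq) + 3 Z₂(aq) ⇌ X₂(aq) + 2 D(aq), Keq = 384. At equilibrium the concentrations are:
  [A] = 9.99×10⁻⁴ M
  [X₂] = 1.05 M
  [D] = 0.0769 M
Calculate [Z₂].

[Z₂] = 2.53 M

(DE₂ is a pure solid — omitted from Keq.)
At equilibrium, Keq = [X₂]·[D]² / ([A]²·[Z₂]³) = 384.
(1.05)·(0.0769)² / ((9.99×10⁻⁴)²·([Z₂])³) = 384
[Z₂]³ = 16.2 ⇒ [Z₂] = 2.53 M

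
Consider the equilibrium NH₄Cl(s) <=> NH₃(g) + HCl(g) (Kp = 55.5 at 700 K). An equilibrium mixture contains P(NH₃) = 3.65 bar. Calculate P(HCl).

P(HCl) = 15.2 bar

(NH₄Cl is a pure solid — omitted from Kp.)
At equilibrium, Kp = P(NH₃)·P(HCl) = 55.5.
(3.65)·(P(HCl)) = 55.5
P(HCl) = 15.2 bar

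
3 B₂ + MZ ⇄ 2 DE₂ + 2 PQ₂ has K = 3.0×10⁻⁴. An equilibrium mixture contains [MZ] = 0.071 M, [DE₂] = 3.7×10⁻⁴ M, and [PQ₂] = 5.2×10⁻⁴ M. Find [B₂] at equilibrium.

[B₂] = 0.0012 M

At equilibrium, K = [DE₂]²·[PQ₂]² / ([B₂]³·[MZ]) = 3.0×10⁻⁴.
(3.7×10⁻⁴)²·(5.2×10⁻⁴)² / (([B₂])³·(0.071)) = 3.0×10⁻⁴
[B₂]³ = 1.74×10⁻⁹ ⇒ [B₂] = 0.0012 M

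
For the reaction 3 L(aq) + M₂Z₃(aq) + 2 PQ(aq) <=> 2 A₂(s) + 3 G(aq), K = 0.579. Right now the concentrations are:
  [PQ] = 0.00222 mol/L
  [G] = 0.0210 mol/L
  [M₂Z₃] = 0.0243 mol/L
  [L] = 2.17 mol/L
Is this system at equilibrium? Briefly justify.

(A₂ is a pure solid — omitted from Q.)
Q = [G]³ / ([L]³·[M₂Z₃]·[PQ]²) = (0.0210)³ / ((2.17)³·(0.0243)·(0.00222)²) = 7.57
Q = 7.57 > K = 0.579: net reverse reaction.

no; Q > K, reaction proceeds in reverse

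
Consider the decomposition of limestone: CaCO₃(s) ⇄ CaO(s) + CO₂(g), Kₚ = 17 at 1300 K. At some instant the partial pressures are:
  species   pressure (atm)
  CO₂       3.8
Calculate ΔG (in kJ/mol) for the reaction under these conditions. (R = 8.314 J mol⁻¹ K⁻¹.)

ΔG = -16.2 kJ/mol

(CaCO₃, CaO are pure solids — omitted from Qₚ.)
Qₚ = P(CO₂) = 3.80
ΔG = RT ln(Qₚ/Kₚ) = (8.314 J mol⁻¹ K⁻¹)(1300 K) × ln(3.80/17)
   = (10.81 kJ/mol)(-1.498) = -16.2 kJ/mol
ΔG < 0, so the forward reaction is spontaneous (proceeds forward).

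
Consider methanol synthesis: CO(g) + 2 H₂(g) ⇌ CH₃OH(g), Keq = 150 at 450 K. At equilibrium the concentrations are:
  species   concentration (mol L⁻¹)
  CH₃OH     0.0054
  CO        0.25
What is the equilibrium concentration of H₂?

[H₂] = 0.012 mol L⁻¹

At equilibrium, Keq = [CH₃OH] / ([CO]·[H₂]²) = 150.
(0.0054) / ((0.25)·([H₂])²) = 150
[H₂]² = 1.44×10⁻⁴ ⇒ [H₂] = 0.012 mol L⁻¹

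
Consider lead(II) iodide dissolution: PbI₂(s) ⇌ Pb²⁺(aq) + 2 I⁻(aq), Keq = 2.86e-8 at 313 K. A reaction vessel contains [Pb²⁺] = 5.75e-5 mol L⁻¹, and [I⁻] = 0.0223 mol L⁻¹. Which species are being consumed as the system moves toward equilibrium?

(PbI₂ is a pure solid — omitted from Q.)
Q = [Pb²⁺]·[I⁻]² = (5.75e-5)·(0.0223)² = 2.86e-8
Q = 2.86e-8 = Keq; the system is at equilibrium.

none (at equilibrium)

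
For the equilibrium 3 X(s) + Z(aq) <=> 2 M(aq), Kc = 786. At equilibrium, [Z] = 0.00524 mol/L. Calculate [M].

[M] = 2.03 mol/L

(X is a pure solid — omitted from Kc.)
At equilibrium, Kc = [M]² / [Z] = 786.
([M])² / (0.00524) = 786
[M]² = 4.12 ⇒ [M] = 2.03 mol/L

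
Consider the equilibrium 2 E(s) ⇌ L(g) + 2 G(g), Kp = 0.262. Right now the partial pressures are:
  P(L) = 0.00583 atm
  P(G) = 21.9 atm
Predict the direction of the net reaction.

reverse (toward reactants)

(E is a pure solid — omitted from Qp.)
Qp = P(L)·P(G)² = (0.00583)·(21.9)² = 2.80
Qp = 2.80 > Kp = 0.262, so the reverse reaction proceeds.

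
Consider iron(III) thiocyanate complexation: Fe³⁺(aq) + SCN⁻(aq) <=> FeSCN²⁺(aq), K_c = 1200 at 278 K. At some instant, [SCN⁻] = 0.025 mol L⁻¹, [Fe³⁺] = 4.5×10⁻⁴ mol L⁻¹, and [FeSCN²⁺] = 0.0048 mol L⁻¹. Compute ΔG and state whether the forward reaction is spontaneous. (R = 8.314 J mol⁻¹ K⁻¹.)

ΔG = -2.39 kJ/mol; the forward reaction is spontaneous

Q_c = [FeSCN²⁺] / ([Fe³⁺]·[SCN⁻]) = (0.0048) / ((4.5×10⁻⁴)·(0.025)) = 427
ΔG = RT ln(Q_c/K_c) = (8.314 J mol⁻¹ K⁻¹)(278 K) × ln(427/1200)
   = (2.311 kJ/mol)(-1.033) = -2.39 kJ/mol
ΔG < 0, so the forward reaction is spontaneous (proceeds forward).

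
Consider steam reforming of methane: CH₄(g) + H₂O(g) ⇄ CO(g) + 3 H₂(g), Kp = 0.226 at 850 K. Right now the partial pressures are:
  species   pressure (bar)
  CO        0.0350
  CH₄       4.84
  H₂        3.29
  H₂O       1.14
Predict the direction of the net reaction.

at equilibrium

Qp = P(CO)·P(H₂)³ / (P(CH₄)·P(H₂O)) = (0.0350)·(3.29)³ / ((4.84)·(1.14)) = 0.226
Qp = 0.226 = Kp, so the system is already at equilibrium.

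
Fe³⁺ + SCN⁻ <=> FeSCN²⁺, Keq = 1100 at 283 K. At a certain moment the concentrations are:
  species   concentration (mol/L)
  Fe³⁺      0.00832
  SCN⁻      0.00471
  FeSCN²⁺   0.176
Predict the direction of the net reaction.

Q = [FeSCN²⁺] / ([Fe³⁺]·[SCN⁻]) = (0.176) / ((0.00832)·(0.00471)) = 4490
Q = 4490 > Keq = 1100, so the reverse reaction proceeds.

in the reverse direction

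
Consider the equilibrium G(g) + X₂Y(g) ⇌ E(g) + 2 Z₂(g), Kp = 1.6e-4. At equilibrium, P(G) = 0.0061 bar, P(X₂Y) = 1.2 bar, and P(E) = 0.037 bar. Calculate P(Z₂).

At equilibrium, Kp = P(E)·P(Z₂)² / (P(G)·P(X₂Y)) = 1.6e-4.
(0.037)·(P(Z₂))² / ((0.0061)·(1.2)) = 1.6e-4
P(Z₂)² = 3.17e-5 ⇒ P(Z₂) = 0.0056 bar

P(Z₂) = 0.0056 bar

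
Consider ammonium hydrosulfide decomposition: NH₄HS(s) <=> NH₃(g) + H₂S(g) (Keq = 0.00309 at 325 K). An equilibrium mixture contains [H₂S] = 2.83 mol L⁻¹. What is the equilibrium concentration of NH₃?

[NH₃] = 0.00109 mol L⁻¹

(NH₄HS is a pure solid — omitted from Keq.)
At equilibrium, Keq = [NH₃]·[H₂S] = 0.00309.
([NH₃])·(2.83) = 0.00309
[NH₃] = 0.00109 mol L⁻¹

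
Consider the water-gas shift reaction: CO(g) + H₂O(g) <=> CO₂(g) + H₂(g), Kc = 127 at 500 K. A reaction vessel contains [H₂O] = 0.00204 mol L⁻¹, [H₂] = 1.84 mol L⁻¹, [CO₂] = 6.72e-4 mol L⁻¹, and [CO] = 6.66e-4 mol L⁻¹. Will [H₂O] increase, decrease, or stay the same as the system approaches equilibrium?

increase

Qc = [CO₂]·[H₂] / ([CO]·[H₂O]) = (6.72e-4)·(1.84) / ((6.66e-4)·(0.00204)) = 910
Qc = 910 > Kc = 127: net reverse reaction.
H₂O is a reactant, so it increases.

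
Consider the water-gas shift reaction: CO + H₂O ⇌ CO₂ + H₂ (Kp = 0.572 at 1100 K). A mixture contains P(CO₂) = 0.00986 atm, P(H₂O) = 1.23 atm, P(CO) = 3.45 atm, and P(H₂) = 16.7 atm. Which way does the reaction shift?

Qp = P(CO₂)·P(H₂) / (P(CO)·P(H₂O)) = (0.00986)·(16.7) / ((3.45)·(1.23)) = 0.0388
Qp = 0.0388 < Kp = 0.572, so the forward reaction proceeds.

to the right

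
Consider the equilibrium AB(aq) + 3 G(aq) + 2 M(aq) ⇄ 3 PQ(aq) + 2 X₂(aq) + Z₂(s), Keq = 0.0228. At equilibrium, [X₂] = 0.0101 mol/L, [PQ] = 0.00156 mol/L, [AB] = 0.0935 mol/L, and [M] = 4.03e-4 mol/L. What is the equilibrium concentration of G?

[G] = 0.104 mol/L

(Z₂ is a pure solid — omitted from Keq.)
At equilibrium, Keq = [PQ]³·[X₂]² / ([AB]·[G]³·[M]²) = 0.0228.
(0.00156)³·(0.0101)² / ((0.0935)·([G])³·(4.03e-4)²) = 0.0228
[G]³ = 0.00112 ⇒ [G] = 0.104 mol/L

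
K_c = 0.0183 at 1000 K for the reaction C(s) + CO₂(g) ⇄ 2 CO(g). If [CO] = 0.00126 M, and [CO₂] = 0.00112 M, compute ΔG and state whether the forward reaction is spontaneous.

ΔG = -21.3 kJ/mol; the forward reaction is spontaneous

(C is a pure solid — omitted from Q_c.)
Q_c = [CO]² / [CO₂] = (0.00126)² / (0.00112) = 0.00142
ΔG = RT ln(Q_c/K_c) = (8.314 J mol⁻¹ K⁻¹)(1000 K) × ln(0.00142/0.0183)
   = (8.314 kJ/mol)(-2.556) = -21.3 kJ/mol
ΔG < 0, so the forward reaction is spontaneous (proceeds forward).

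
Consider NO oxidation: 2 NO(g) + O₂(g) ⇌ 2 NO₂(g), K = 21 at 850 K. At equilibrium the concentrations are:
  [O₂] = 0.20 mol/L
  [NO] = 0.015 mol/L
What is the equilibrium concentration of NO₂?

At equilibrium, K = [NO₂]² / ([NO]²·[O₂]) = 21.
([NO₂])² / ((0.015)²·(0.20)) = 21
[NO₂]² = 9.45×10⁻⁴ ⇒ [NO₂] = 0.031 mol/L

[NO₂] = 0.031 mol/L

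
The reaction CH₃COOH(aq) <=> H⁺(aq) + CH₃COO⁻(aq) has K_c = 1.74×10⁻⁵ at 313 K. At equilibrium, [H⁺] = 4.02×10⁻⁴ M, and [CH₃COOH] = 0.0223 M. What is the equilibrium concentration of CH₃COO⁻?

[CH₃COO⁻] = 9.65×10⁻⁴ M

At equilibrium, K_c = [H⁺]·[CH₃COO⁻] / [CH₃COOH] = 1.74×10⁻⁵.
(4.02×10⁻⁴)·([CH₃COO⁻]) / (0.0223) = 1.74×10⁻⁵
[CH₃COO⁻] = 9.65×10⁻⁴ M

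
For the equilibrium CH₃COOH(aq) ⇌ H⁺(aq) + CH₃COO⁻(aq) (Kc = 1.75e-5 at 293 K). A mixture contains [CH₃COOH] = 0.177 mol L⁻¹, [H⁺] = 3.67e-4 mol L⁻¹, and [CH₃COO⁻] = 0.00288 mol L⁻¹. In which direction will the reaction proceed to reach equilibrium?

Qc = [H⁺]·[CH₃COO⁻] / [CH₃COOH] = (3.67e-4)·(0.00288) / (0.177) = 5.97e-6
Qc = 5.97e-6 < Kc = 1.75e-5, so the forward reaction proceeds.

in the forward direction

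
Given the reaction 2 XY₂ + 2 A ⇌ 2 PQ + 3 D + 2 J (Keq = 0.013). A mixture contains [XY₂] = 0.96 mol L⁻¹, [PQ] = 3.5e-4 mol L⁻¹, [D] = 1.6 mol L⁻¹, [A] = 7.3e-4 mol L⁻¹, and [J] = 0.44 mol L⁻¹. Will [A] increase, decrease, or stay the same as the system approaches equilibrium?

increase

Q = [PQ]²·[D]³·[J]² / ([XY₂]²·[A]²) = (3.5e-4)²·(1.6)³·(0.44)² / ((0.96)²·(7.3e-4)²) = 0.20
Q = 0.20 > Keq = 0.013: net reverse reaction.
A is a reactant, so it increases.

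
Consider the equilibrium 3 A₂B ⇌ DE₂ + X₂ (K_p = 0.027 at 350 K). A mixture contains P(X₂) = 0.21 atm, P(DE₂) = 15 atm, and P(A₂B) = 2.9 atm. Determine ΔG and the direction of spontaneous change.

Q_p = P(DE₂)·P(X₂) / P(A₂B)³ = (15)·(0.21) / (2.9)³ = 0.129
ΔG = RT ln(Q_p/K_p) = (8.314 J mol⁻¹ K⁻¹)(350 K) × ln(0.129/0.027)
   = (2.910 kJ/mol)(1.564) = 4.55 kJ/mol
ΔG > 0, so the forward reaction is non-spontaneous (proceeds in reverse).

ΔG = 4.55 kJ/mol; the forward reaction is non-spontaneous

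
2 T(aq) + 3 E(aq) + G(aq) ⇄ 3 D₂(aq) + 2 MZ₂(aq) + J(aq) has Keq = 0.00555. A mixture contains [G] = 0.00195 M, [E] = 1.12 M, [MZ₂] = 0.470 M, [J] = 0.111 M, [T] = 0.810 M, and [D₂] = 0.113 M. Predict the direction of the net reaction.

Q = [D₂]³·[MZ₂]²·[J] / ([T]²·[E]³·[G]) = (0.113)³·(0.470)²·(0.111) / ((0.810)²·(1.12)³·(0.00195)) = 0.0197
Q = 0.0197 > Keq = 0.00555, so the reverse reaction proceeds.

toward reactants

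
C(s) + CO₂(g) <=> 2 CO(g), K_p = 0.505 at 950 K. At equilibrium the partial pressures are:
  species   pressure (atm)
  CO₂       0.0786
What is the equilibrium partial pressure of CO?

P(CO) = 0.199 atm

(C is a pure solid — omitted from K_p.)
At equilibrium, K_p = P(CO)² / P(CO₂) = 0.505.
(P(CO))² / (0.0786) = 0.505
P(CO)² = 0.0397 ⇒ P(CO) = 0.199 atm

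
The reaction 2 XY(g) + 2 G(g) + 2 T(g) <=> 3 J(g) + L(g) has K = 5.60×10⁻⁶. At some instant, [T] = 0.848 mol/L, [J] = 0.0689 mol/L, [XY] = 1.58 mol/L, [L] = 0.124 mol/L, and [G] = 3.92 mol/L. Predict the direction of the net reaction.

toward products

Q = [J]³·[L] / ([XY]²·[G]²·[T]²) = (0.0689)³·(0.124) / ((1.58)²·(3.92)²·(0.848)²) = 1.47×10⁻⁶
Q = 1.47×10⁻⁶ < K = 5.60×10⁻⁶, so the forward reaction proceeds.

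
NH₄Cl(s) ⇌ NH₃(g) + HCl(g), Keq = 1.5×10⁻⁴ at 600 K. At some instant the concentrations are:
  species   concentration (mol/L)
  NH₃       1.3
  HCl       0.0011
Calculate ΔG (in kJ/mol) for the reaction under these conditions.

(NH₄Cl is a pure solid — omitted from Q.)
Q = [NH₃]·[HCl] = (1.3)·(0.0011) = 0.00143
ΔG = RT ln(Q/Keq) = (8.314 J mol⁻¹ K⁻¹)(600 K) × ln(0.00143/1.5×10⁻⁴)
   = (4.988 kJ/mol)(2.255) = 11.2 kJ/mol
ΔG > 0, so the forward reaction is non-spontaneous (proceeds in reverse).

ΔG = 11.2 kJ/mol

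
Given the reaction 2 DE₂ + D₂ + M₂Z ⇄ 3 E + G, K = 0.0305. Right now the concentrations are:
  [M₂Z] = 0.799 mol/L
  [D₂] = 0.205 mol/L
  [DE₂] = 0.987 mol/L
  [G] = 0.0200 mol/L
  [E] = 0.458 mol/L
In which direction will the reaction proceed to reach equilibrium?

Q = [E]³·[G] / ([DE₂]²·[D₂]·[M₂Z]) = (0.458)³·(0.0200) / ((0.987)²·(0.205)·(0.799)) = 0.0120
Q = 0.0120 < K = 0.0305, so the forward reaction proceeds.

toward products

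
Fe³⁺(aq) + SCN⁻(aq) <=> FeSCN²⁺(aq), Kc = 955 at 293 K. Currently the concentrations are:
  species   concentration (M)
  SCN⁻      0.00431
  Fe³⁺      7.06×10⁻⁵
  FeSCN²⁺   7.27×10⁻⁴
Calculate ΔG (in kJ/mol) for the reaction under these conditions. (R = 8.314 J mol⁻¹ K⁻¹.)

Qc = [FeSCN²⁺] / ([Fe³⁺]·[SCN⁻]) = (7.27×10⁻⁴) / ((7.06×10⁻⁵)·(0.00431)) = 2390
ΔG = RT ln(Qc/Kc) = (8.314 J mol⁻¹ K⁻¹)(293 K) × ln(2390/955)
   = (2.436 kJ/mol)(0.9173) = 2.23 kJ/mol
ΔG > 0, so the forward reaction is non-spontaneous (proceeds in reverse).

ΔG = 2.23 kJ/mol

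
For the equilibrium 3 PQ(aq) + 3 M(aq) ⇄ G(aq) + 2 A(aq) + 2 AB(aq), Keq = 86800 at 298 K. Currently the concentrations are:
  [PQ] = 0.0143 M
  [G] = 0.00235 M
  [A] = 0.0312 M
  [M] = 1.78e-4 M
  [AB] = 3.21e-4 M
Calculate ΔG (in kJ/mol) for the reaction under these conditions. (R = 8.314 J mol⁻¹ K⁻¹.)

Q = [G]·[A]²·[AB]² / ([PQ]³·[M]³) = (0.00235)·(0.0312)²·(3.21e-4)² / ((0.0143)³·(1.78e-4)³) = 14300
ΔG = RT ln(Q/Keq) = (8.314 J mol⁻¹ K⁻¹)(298 K) × ln(14300/86800)
   = (2.478 kJ/mol)(-1.803) = -4.47 kJ/mol
ΔG < 0, so the forward reaction is spontaneous (proceeds forward).

ΔG = -4.47 kJ/mol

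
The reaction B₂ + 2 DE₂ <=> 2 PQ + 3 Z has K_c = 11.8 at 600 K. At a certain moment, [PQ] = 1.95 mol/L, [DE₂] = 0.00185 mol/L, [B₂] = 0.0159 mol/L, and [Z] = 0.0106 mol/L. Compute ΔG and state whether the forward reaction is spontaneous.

Q_c = [PQ]²·[Z]³ / ([B₂]·[DE₂]²) = (1.95)²·(0.0106)³ / ((0.0159)·(0.00185)²) = 83.2
ΔG = RT ln(Q_c/K_c) = (8.314 J mol⁻¹ K⁻¹)(600 K) × ln(83.2/11.8)
   = (4.988 kJ/mol)(1.953) = 9.74 kJ/mol
ΔG > 0, so the forward reaction is non-spontaneous (proceeds in reverse).

ΔG = 9.74 kJ/mol; the forward reaction is non-spontaneous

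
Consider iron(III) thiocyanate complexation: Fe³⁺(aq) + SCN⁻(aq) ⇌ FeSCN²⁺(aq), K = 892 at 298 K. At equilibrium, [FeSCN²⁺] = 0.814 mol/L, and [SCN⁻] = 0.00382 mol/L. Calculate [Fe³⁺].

At equilibrium, K = [FeSCN²⁺] / ([Fe³⁺]·[SCN⁻]) = 892.
(0.814) / (([Fe³⁺])·(0.00382)) = 892
[Fe³⁺] = 0.239 mol/L

[Fe³⁺] = 0.239 mol/L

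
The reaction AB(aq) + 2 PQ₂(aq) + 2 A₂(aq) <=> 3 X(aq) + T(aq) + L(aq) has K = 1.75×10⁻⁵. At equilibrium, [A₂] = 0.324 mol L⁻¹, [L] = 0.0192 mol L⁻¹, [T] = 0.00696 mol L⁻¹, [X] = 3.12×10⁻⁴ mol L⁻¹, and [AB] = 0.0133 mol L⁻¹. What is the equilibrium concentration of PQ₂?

At equilibrium, K = [X]³·[T]·[L] / ([AB]·[PQ₂]²·[A₂]²) = 1.75×10⁻⁵.
(3.12×10⁻⁴)³·(0.00696)·(0.0192) / ((0.0133)·([PQ₂])²·(0.324)²) = 1.75×10⁻⁵
[PQ₂]² = 1.66×10⁻⁷ ⇒ [PQ₂] = 4.08×10⁻⁴ mol L⁻¹

[PQ₂] = 4.08×10⁻⁴ mol L⁻¹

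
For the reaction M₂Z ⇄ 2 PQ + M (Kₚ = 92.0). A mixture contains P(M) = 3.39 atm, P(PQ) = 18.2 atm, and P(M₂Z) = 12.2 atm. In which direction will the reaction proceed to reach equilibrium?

neither direction; the system is at equilibrium

Qₚ = P(PQ)²·P(M) / P(M₂Z) = (18.2)²·(3.39) / (12.2) = 92.0
Qₚ = 92.0 = Kₚ, so the system is already at equilibrium.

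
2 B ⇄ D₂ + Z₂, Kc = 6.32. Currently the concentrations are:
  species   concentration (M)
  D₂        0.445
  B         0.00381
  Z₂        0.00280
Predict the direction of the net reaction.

Qc = [D₂]·[Z₂] / [B]² = (0.445)·(0.00280) / (0.00381)² = 85.8
Qc = 85.8 > Kc = 6.32, so the reverse reaction proceeds.

reverse (toward reactants)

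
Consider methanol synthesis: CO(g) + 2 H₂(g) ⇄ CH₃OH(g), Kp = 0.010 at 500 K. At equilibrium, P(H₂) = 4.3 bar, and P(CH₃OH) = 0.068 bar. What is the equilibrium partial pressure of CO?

P(CO) = 0.37 bar

At equilibrium, Kp = P(CH₃OH) / (P(CO)·P(H₂)²) = 0.010.
(0.068) / ((P(CO))·(4.3)²) = 0.010
P(CO) = 0.368 = 0.37 bar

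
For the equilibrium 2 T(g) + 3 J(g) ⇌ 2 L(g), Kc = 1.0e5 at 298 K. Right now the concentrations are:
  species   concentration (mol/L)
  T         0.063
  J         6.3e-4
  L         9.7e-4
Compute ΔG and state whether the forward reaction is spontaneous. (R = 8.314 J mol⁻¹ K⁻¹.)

ΔG = 5.57 kJ/mol; the forward reaction is non-spontaneous

Qc = [L]² / ([T]²·[J]³) = (9.7e-4)² / ((0.063)²·(6.3e-4)³) = 9.48e5
ΔG = RT ln(Qc/Kc) = (8.314 J mol⁻¹ K⁻¹)(298 K) × ln(9.48e5/1.0e5)
   = (2.478 kJ/mol)(2.249) = 5.57 kJ/mol
ΔG > 0, so the forward reaction is non-spontaneous (proceeds in reverse).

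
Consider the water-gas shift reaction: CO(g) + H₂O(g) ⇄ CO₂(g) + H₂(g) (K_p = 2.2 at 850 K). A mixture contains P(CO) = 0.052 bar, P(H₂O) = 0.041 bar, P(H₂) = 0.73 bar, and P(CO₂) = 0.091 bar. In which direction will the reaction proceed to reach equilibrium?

reverse (toward reactants)

Q_p = P(CO₂)·P(H₂) / (P(CO)·P(H₂O)) = (0.091)·(0.73) / ((0.052)·(0.041)) = 31
Q_p = 31 > K_p = 2.2, so the reverse reaction proceeds.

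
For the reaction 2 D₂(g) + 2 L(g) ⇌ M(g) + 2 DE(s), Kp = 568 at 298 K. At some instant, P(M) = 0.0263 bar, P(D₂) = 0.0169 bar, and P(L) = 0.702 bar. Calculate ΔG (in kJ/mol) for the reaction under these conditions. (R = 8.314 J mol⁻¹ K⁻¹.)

(DE is a pure solid — omitted from Qp.)
Qp = P(M) / (P(D₂)²·P(L)²) = (0.0263) / ((0.0169)²·(0.702)²) = 187
ΔG = RT ln(Qp/Kp) = (8.314 J mol⁻¹ K⁻¹)(298 K) × ln(187/568)
   = (2.478 kJ/mol)(-1.111) = -2.75 kJ/mol
ΔG < 0, so the forward reaction is spontaneous (proceeds forward).

ΔG = -2.75 kJ/mol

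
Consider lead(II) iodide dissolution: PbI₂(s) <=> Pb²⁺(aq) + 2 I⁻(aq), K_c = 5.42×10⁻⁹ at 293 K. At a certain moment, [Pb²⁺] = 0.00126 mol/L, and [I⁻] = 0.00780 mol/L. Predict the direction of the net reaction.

(PbI₂ is a pure solid — omitted from Q_c.)
Q_c = [Pb²⁺]·[I⁻]² = (0.00126)·(0.00780)² = 7.67×10⁻⁸
Q_c = 7.67×10⁻⁸ > K_c = 5.42×10⁻⁹, so the reverse reaction proceeds.

reverse (toward reactants)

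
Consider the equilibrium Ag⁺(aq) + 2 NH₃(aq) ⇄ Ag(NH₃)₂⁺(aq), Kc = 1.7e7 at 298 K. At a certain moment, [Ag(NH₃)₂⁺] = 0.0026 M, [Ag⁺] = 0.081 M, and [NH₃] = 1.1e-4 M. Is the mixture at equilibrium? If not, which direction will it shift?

Qc = [Ag(NH₃)₂⁺] / ([Ag⁺]·[NH₃]²) = (0.0026) / ((0.081)·(1.1e-4)²) = 2.7e6
Qc = 2.7e6 < Kc = 1.7e7: net forward reaction.

no; Q < K, reaction proceeds forward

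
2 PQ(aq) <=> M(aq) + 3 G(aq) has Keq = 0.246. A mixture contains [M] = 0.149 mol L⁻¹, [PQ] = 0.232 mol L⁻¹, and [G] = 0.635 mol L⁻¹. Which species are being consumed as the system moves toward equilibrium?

M, G (products)

Q = [M]·[G]³ / [PQ]² = (0.149)·(0.635)³ / (0.232)² = 0.709
Q = 0.709 > Keq = 0.246: net reverse reaction.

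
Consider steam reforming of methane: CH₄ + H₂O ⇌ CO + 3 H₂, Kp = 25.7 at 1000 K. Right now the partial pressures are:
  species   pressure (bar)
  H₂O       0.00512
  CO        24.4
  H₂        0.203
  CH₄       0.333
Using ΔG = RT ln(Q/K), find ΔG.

Qp = P(CO)·P(H₂)³ / (P(CH₄)·P(H₂O)) = (24.4)·(0.203)³ / ((0.333)·(0.00512)) = 120
ΔG = RT ln(Qp/Kp) = (8.314 J mol⁻¹ K⁻¹)(1000 K) × ln(120/25.7)
   = (8.314 kJ/mol)(1.541) = 12.8 kJ/mol
ΔG > 0, so the forward reaction is non-spontaneous (proceeds in reverse).

ΔG = 12.8 kJ/mol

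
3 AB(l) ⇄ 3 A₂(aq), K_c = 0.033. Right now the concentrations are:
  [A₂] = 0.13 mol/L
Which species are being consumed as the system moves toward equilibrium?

(AB is a pure liquid — omitted from Q_c.)
Q_c = [A₂]³ = (0.13)³ = 0.0022
Q_c = 0.0022 < K_c = 0.033: net forward reaction.

AB (reactants)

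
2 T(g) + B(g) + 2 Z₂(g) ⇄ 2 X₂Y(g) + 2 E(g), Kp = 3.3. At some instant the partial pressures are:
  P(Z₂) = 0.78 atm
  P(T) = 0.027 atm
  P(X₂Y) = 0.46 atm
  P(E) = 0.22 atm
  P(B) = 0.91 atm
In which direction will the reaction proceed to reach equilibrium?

toward reactants

Qp = P(X₂Y)²·P(E)² / (P(T)²·P(B)·P(Z₂)²) = (0.46)²·(0.22)² / ((0.027)²·(0.91)·(0.78)²) = 25
Qp = 25 > Kp = 3.3, so the reverse reaction proceeds.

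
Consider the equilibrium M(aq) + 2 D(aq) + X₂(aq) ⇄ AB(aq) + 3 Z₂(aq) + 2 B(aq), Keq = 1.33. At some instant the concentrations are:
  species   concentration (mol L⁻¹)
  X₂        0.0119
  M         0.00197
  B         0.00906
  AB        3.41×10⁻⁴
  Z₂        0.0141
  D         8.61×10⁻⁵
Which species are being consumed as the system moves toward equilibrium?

Q = [AB]·[Z₂]³·[B]² / ([M]·[D]²·[X₂]) = (3.41×10⁻⁴)·(0.0141)³·(0.00906)² / ((0.00197)·(8.61×10⁻⁵)²·(0.0119)) = 0.451
Q = 0.451 < Keq = 1.33: net forward reaction.

M, D, X₂ (reactants)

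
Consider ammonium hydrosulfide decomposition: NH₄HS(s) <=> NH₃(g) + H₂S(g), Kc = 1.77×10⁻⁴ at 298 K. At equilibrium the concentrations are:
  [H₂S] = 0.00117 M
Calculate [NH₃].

[NH₃] = 0.151 M

(NH₄HS is a pure solid — omitted from Kc.)
At equilibrium, Kc = [NH₃]·[H₂S] = 1.77×10⁻⁴.
([NH₃])·(0.00117) = 1.77×10⁻⁴
[NH₃] = 0.151 M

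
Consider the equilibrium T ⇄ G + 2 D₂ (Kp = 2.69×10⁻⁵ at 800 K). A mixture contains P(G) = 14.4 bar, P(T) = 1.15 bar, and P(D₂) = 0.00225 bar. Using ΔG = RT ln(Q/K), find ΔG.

ΔG = 5.70 kJ/mol

Qp = P(G)·P(D₂)² / P(T) = (14.4)·(0.00225)² / (1.15) = 6.34×10⁻⁵
ΔG = RT ln(Qp/Kp) = (8.314 J mol⁻¹ K⁻¹)(800 K) × ln(6.34×10⁻⁵/2.69×10⁻⁵)
   = (6.651 kJ/mol)(0.8573) = 5.70 kJ/mol
ΔG > 0, so the forward reaction is non-spontaneous (proceeds in reverse).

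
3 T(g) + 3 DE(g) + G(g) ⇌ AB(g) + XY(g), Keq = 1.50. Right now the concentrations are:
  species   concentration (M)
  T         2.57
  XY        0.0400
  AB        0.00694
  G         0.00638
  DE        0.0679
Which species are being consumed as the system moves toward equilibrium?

AB, XY (products)

Q = [AB]·[XY] / ([T]³·[DE]³·[G]) = (0.00694)·(0.0400) / ((2.57)³·(0.0679)³·(0.00638)) = 8.19
Q = 8.19 > Keq = 1.50: net reverse reaction.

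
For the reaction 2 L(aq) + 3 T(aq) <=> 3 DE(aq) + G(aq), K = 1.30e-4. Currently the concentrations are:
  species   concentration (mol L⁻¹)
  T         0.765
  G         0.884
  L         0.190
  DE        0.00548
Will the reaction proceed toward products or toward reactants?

in the forward direction

Q = [DE]³·[G] / ([L]²·[T]³) = (0.00548)³·(0.884) / ((0.190)²·(0.765)³) = 9.00e-6
Q = 9.00e-6 < K = 1.30e-4, so the forward reaction proceeds.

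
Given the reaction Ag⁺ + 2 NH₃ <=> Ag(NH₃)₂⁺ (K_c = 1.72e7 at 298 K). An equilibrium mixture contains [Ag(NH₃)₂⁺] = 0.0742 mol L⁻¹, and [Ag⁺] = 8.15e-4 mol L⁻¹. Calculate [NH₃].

At equilibrium, K_c = [Ag(NH₃)₂⁺] / ([Ag⁺]·[NH₃]²) = 1.72e7.
(0.0742) / ((8.15e-4)·([NH₃])²) = 1.72e7
[NH₃]² = 5.29e-6 ⇒ [NH₃] = 0.00230 mol L⁻¹

[NH₃] = 0.00230 mol L⁻¹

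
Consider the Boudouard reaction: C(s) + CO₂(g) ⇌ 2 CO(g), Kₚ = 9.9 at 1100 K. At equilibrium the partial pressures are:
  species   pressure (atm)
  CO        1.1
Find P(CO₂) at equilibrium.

P(CO₂) = 0.12 atm

(C is a pure solid — omitted from Kₚ.)
At equilibrium, Kₚ = P(CO)² / P(CO₂) = 9.9.
(1.1)² / (P(CO₂)) = 9.9
P(CO₂) = 0.122 = 0.12 atm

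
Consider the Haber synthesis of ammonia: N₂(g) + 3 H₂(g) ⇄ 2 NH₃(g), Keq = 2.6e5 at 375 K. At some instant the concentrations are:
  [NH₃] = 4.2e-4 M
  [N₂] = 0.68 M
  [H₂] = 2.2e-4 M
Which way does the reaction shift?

toward products

Q = [NH₃]² / ([N₂]·[H₂]³) = (4.2e-4)² / ((0.68)·(2.2e-4)³) = 24000
Q = 24000 < Keq = 2.6e5, so the forward reaction proceeds.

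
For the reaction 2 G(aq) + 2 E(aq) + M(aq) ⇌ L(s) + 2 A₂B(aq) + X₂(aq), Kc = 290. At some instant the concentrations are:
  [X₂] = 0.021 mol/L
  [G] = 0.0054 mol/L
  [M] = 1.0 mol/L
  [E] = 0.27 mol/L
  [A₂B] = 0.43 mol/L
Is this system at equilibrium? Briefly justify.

(L is a pure solid — omitted from Qc.)
Qc = [A₂B]²·[X₂] / ([G]²·[E]²·[M]) = (0.43)²·(0.021) / ((0.0054)²·(0.27)²·(1.0)) = 1800
Qc = 1800 > Kc = 290: net reverse reaction.

no; Q > K, reaction proceeds in reverse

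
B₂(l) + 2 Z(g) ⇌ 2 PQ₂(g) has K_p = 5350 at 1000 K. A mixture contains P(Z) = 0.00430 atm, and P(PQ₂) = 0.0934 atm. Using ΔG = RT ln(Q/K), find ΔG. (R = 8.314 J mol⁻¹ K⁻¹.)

(B₂ is a pure liquid — omitted from Q_p.)
Q_p = P(PQ₂)² / P(Z)² = (0.0934)² / (0.00430)² = 472
ΔG = RT ln(Q_p/K_p) = (8.314 J mol⁻¹ K⁻¹)(1000 K) × ln(472/5350)
   = (8.314 kJ/mol)(-2.428) = -20.2 kJ/mol
ΔG < 0, so the forward reaction is spontaneous (proceeds forward).

ΔG = -20.2 kJ/mol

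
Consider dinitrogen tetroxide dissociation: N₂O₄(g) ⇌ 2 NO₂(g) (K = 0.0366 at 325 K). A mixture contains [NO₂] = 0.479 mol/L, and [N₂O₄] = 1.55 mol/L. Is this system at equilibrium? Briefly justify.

Q = [NO₂]² / [N₂O₄] = (0.479)² / (1.55) = 0.148
Q = 0.148 > K = 0.0366: net reverse reaction.

no; Q > K, reaction proceeds in reverse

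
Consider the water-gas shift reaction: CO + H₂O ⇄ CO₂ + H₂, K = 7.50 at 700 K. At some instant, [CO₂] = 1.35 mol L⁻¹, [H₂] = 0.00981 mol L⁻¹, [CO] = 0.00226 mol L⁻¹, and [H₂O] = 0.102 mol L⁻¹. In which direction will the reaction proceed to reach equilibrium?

Q = [CO₂]·[H₂] / ([CO]·[H₂O]) = (1.35)·(0.00981) / ((0.00226)·(0.102)) = 57.5
Q = 57.5 > K = 7.50, so the reverse reaction proceeds.

in the reverse direction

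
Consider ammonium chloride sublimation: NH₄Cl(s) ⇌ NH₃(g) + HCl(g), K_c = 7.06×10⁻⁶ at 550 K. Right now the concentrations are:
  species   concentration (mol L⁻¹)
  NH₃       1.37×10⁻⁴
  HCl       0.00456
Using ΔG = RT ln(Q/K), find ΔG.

(NH₄Cl is a pure solid — omitted from Q_c.)
Q_c = [NH₃]·[HCl] = (1.37×10⁻⁴)·(0.00456) = 6.25×10⁻⁷
ΔG = RT ln(Q_c/K_c) = (8.314 J mol⁻¹ K⁻¹)(550 K) × ln(6.25×10⁻⁷/7.06×10⁻⁶)
   = (4.573 kJ/mol)(-2.424) = -11.1 kJ/mol
ΔG < 0, so the forward reaction is spontaneous (proceeds forward).

ΔG = -11.1 kJ/mol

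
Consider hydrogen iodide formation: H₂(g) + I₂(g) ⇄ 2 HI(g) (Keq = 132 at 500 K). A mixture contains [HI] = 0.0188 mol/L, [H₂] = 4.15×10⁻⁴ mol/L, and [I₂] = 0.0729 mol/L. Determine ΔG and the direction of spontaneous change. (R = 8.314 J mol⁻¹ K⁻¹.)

Q = [HI]² / ([H₂]·[I₂]) = (0.0188)² / ((4.15×10⁻⁴)·(0.0729)) = 11.7
ΔG = RT ln(Q/Keq) = (8.314 J mol⁻¹ K⁻¹)(500 K) × ln(11.7/132)
   = (4.157 kJ/mol)(-2.423) = -10.1 kJ/mol
ΔG < 0, so the forward reaction is spontaneous (proceeds forward).

ΔG = -10.1 kJ/mol; the forward reaction is spontaneous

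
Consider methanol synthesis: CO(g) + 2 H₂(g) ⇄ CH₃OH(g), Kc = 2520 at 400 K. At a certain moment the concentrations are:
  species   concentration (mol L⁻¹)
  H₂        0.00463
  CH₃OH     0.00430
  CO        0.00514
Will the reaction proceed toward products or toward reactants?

Qc = [CH₃OH] / ([CO]·[H₂]²) = (0.00430) / ((0.00514)·(0.00463)²) = 39000
Qc = 39000 > Kc = 2520, so the reverse reaction proceeds.

in the reverse direction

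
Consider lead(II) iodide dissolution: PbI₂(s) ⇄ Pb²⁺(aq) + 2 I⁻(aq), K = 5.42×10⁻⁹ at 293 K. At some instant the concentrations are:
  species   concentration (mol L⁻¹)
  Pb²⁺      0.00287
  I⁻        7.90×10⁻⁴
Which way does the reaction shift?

(PbI₂ is a pure solid — omitted from Q.)
Q = [Pb²⁺]·[I⁻]² = (0.00287)·(7.90×10⁻⁴)² = 1.79×10⁻⁹
Q = 1.79×10⁻⁹ < K = 5.42×10⁻⁹, so the forward reaction proceeds.

to the right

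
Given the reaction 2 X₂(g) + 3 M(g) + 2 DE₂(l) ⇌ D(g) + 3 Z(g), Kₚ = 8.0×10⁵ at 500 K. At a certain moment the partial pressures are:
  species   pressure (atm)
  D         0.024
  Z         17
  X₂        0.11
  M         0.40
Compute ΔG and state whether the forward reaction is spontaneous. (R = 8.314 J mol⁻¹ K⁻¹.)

(DE₂ is a pure liquid — omitted from Qₚ.)
Qₚ = P(D)·P(Z)³ / (P(X₂)²·P(M)³) = (0.024)·(17)³ / ((0.11)²·(0.40)³) = 1.52×10⁵
ΔG = RT ln(Qₚ/Kₚ) = (8.314 J mol⁻¹ K⁻¹)(500 K) × ln(1.52×10⁵/8.0×10⁵)
   = (4.157 kJ/mol)(-1.661) = -6.90 kJ/mol
ΔG < 0, so the forward reaction is spontaneous (proceeds forward).

ΔG = -6.90 kJ/mol; the forward reaction is spontaneous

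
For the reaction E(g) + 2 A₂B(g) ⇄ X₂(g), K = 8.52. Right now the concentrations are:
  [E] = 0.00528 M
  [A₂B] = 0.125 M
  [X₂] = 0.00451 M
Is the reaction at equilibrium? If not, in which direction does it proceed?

toward reactants

Q = [X₂] / ([E]·[A₂B]²) = (0.00451) / ((0.00528)·(0.125)²) = 54.7
Q = 54.7 > K = 8.52, so the reverse reaction proceeds.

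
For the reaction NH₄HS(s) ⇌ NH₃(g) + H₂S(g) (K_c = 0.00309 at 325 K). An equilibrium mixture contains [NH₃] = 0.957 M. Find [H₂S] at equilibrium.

(NH₄HS is a pure solid — omitted from K_c.)
At equilibrium, K_c = [NH₃]·[H₂S] = 0.00309.
(0.957)·([H₂S]) = 0.00309
[H₂S] = 0.00323 M

[H₂S] = 0.00323 M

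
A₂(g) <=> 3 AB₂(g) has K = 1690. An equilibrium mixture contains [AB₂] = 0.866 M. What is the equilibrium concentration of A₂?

[A₂] = 3.84×10⁻⁴ M

At equilibrium, K = [AB₂]³ / [A₂] = 1690.
(0.866)³ / ([A₂]) = 1690
[A₂] = 3.84×10⁻⁴ M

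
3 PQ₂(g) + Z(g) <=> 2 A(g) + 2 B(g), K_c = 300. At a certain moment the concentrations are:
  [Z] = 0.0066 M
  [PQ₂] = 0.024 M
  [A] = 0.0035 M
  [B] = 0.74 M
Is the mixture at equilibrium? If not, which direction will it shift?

no; Q < K, reaction proceeds forward

Q_c = [A]²·[B]² / ([PQ₂]³·[Z]) = (0.0035)²·(0.74)² / ((0.024)³·(0.0066)) = 74
Q_c = 74 < K_c = 300: net forward reaction.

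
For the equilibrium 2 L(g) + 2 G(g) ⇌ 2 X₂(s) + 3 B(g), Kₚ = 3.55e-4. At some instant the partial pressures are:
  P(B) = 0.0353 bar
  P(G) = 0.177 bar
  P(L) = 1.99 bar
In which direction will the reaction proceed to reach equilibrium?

(X₂ is a pure solid — omitted from Qₚ.)
Qₚ = P(B)³ / (P(L)²·P(G)²) = (0.0353)³ / ((1.99)²·(0.177)²) = 3.55e-4
Qₚ = 3.55e-4 = Kₚ, so the system is already at equilibrium.

no net change (already at equilibrium)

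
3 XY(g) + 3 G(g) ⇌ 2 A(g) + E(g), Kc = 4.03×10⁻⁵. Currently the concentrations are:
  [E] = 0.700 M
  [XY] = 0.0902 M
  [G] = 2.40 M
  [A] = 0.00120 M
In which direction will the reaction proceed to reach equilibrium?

to the left

Qc = [A]²·[E] / ([XY]³·[G]³) = (0.00120)²·(0.700) / ((0.0902)³·(2.40)³) = 9.94×10⁻⁵
Qc = 9.94×10⁻⁵ > Kc = 4.03×10⁻⁵, so the reverse reaction proceeds.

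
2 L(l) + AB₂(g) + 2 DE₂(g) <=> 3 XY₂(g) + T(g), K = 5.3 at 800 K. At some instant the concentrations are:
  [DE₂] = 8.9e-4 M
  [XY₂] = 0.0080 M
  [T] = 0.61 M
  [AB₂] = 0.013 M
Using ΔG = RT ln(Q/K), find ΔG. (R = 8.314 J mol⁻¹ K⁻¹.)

ΔG = 11.6 kJ/mol

(L is a pure liquid — omitted from Q.)
Q = [XY₂]³·[T] / ([AB₂]·[DE₂]²) = (0.0080)³·(0.61) / ((0.013)·(8.9e-4)²) = 30.3
ΔG = RT ln(Q/K) = (8.314 J mol⁻¹ K⁻¹)(800 K) × ln(30.3/5.3)
   = (6.651 kJ/mol)(1.743) = 11.6 kJ/mol
ΔG > 0, so the forward reaction is non-spontaneous (proceeds in reverse).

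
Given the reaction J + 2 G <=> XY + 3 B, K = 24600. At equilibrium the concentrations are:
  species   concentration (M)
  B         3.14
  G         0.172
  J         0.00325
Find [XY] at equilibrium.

At equilibrium, K = [XY]·[B]³ / ([J]·[G]²) = 24600.
([XY])·(3.14)³ / ((0.00325)·(0.172)²) = 24600
[XY] = 0.0764 M

[XY] = 0.0764 M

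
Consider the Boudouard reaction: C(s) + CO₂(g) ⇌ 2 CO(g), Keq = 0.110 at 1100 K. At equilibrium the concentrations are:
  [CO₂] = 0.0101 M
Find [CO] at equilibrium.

[CO] = 0.0333 M

(C is a pure solid — omitted from Keq.)
At equilibrium, Keq = [CO]² / [CO₂] = 0.110.
([CO])² / (0.0101) = 0.110
[CO]² = 0.00111 ⇒ [CO] = 0.0333 M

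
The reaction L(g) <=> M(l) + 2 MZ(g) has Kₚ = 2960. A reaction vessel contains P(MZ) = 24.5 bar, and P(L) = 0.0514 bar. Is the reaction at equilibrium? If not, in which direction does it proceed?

toward reactants

(M is a pure liquid — omitted from Qₚ.)
Qₚ = P(MZ)² / P(L) = (24.5)² / (0.0514) = 11700
Qₚ = 11700 > Kₚ = 2960, so the reverse reaction proceeds.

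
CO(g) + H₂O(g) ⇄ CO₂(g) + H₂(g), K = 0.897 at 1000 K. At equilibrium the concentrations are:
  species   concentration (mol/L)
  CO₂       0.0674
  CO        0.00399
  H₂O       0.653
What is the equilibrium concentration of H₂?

At equilibrium, K = [CO₂]·[H₂] / ([CO]·[H₂O]) = 0.897.
(0.0674)·([H₂]) / ((0.00399)·(0.653)) = 0.897
[H₂] = 0.0347 mol/L

[H₂] = 0.0347 mol/L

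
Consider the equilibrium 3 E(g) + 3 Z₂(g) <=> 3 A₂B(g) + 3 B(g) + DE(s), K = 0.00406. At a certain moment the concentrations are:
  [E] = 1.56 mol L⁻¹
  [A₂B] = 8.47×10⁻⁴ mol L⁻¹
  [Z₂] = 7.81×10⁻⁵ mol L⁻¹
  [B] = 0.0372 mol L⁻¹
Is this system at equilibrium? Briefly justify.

no; Q > K, reaction proceeds in reverse

(DE is a pure solid — omitted from Q.)
Q = [A₂B]³·[B]³ / ([E]³·[Z₂]³) = (8.47×10⁻⁴)³·(0.0372)³ / ((1.56)³·(7.81×10⁻⁵)³) = 0.0173
Q = 0.0173 > K = 0.00406: net reverse reaction.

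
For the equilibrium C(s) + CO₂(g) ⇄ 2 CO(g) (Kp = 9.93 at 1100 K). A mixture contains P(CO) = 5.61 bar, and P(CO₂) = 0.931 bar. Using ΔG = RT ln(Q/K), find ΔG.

ΔG = 11.2 kJ/mol

(C is a pure solid — omitted from Qp.)
Qp = P(CO)² / P(CO₂) = (5.61)² / (0.931) = 33.8
ΔG = RT ln(Qp/Kp) = (8.314 J mol⁻¹ K⁻¹)(1100 K) × ln(33.8/9.93)
   = (9.145 kJ/mol)(1.225) = 11.2 kJ/mol
ΔG > 0, so the forward reaction is non-spontaneous (proceeds in reverse).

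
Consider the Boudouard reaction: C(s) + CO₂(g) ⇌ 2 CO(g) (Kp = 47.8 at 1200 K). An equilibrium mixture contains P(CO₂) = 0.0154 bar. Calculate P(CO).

(C is a pure solid — omitted from Kp.)
At equilibrium, Kp = P(CO)² / P(CO₂) = 47.8.
(P(CO))² / (0.0154) = 47.8
P(CO)² = 0.736 ⇒ P(CO) = 0.858 bar

P(CO) = 0.858 bar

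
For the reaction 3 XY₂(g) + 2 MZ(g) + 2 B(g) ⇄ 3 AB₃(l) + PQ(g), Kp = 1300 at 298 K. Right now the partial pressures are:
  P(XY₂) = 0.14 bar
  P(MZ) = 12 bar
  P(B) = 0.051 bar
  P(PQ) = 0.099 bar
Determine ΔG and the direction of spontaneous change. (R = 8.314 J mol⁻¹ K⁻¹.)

ΔG = -6.45 kJ/mol; the forward reaction is spontaneous

(AB₃ is a pure liquid — omitted from Qp.)
Qp = P(PQ) / (P(XY₂)³·P(MZ)²·P(B)²) = (0.099) / ((0.14)³·(12)²·(0.051)²) = 96.3
ΔG = RT ln(Qp/Kp) = (8.314 J mol⁻¹ K⁻¹)(298 K) × ln(96.3/1300)
   = (2.478 kJ/mol)(-2.603) = -6.45 kJ/mol
ΔG < 0, so the forward reaction is spontaneous (proceeds forward).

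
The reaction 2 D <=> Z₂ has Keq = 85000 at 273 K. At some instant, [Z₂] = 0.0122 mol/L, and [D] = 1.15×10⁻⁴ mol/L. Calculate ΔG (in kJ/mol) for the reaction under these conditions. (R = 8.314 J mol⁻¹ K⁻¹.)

ΔG = 5.41 kJ/mol

Q = [Z₂] / [D]² = (0.0122) / (1.15×10⁻⁴)² = 9.22×10⁵
ΔG = RT ln(Q/Keq) = (8.314 J mol⁻¹ K⁻¹)(273 K) × ln(9.22×10⁵/85000)
   = (2.270 kJ/mol)(2.384) = 5.41 kJ/mol
ΔG > 0, so the forward reaction is non-spontaneous (proceeds in reverse).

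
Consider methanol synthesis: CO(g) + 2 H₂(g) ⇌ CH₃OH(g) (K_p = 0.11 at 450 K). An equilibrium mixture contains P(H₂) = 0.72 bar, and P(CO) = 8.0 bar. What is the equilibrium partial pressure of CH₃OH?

At equilibrium, K_p = P(CH₃OH) / (P(CO)·P(H₂)²) = 0.11.
(P(CH₃OH)) / ((8.0)·(0.72)²) = 0.11
P(CH₃OH) = 0.456 = 0.46 bar

P(CH₃OH) = 0.46 bar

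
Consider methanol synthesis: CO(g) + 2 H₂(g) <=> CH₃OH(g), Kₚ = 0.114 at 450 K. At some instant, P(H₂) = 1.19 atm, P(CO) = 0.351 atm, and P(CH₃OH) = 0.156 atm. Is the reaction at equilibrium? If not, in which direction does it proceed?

reverse (toward reactants)

Qₚ = P(CH₃OH) / (P(CO)·P(H₂)²) = (0.156) / ((0.351)·(1.19)²) = 0.314
Qₚ = 0.314 > Kₚ = 0.114, so the reverse reaction proceeds.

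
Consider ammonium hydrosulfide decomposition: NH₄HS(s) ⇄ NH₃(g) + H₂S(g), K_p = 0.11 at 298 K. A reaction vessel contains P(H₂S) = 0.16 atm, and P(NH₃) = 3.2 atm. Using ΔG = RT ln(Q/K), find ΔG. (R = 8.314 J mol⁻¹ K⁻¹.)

ΔG = 3.81 kJ/mol

(NH₄HS is a pure solid — omitted from Q_p.)
Q_p = P(NH₃)·P(H₂S) = (3.2)·(0.16) = 0.512
ΔG = RT ln(Q_p/K_p) = (8.314 J mol⁻¹ K⁻¹)(298 K) × ln(0.512/0.11)
   = (2.478 kJ/mol)(1.538) = 3.81 kJ/mol
ΔG > 0, so the forward reaction is non-spontaneous (proceeds in reverse).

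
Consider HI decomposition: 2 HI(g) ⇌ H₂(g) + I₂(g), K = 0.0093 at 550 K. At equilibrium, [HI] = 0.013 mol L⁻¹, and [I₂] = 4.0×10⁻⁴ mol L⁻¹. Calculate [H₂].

At equilibrium, K = [H₂]·[I₂] / [HI]² = 0.0093.
([H₂])·(4.0×10⁻⁴) / (0.013)² = 0.0093
[H₂] = 0.00393 = 0.0039 mol L⁻¹

[H₂] = 0.0039 mol L⁻¹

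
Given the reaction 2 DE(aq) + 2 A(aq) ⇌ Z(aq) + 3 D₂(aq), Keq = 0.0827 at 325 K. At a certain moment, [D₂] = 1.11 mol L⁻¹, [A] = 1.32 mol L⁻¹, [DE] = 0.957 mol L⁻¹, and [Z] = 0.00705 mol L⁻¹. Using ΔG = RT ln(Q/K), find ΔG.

Q = [Z]·[D₂]³ / ([DE]²·[A]²) = (0.00705)·(1.11)³ / ((0.957)²·(1.32)²) = 0.00604
ΔG = RT ln(Q/Keq) = (8.314 J mol⁻¹ K⁻¹)(325 K) × ln(0.00604/0.0827)
   = (2.702 kJ/mol)(-2.617) = -7.07 kJ/mol
ΔG < 0, so the forward reaction is spontaneous (proceeds forward).

ΔG = -7.07 kJ/mol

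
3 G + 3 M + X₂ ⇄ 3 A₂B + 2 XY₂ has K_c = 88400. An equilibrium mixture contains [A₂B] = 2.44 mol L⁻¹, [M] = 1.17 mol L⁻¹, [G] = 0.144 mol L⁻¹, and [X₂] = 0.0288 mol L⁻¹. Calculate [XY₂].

At equilibrium, K_c = [A₂B]³·[XY₂]² / ([G]³·[M]³·[X₂]) = 88400.
(2.44)³·([XY₂])² / ((0.144)³·(1.17)³·(0.0288)) = 88400
[XY₂]² = 0.838 ⇒ [XY₂] = 0.916 mol L⁻¹

[XY₂] = 0.916 mol L⁻¹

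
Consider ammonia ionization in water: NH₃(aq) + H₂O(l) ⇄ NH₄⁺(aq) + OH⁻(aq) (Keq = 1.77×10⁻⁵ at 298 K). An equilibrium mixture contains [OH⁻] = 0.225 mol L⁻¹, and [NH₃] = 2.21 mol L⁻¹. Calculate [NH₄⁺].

[NH₄⁺] = 1.74×10⁻⁴ mol L⁻¹

(H₂O is a pure liquid — omitted from Keq.)
At equilibrium, Keq = [NH₄⁺]·[OH⁻] / [NH₃] = 1.77×10⁻⁵.
([NH₄⁺])·(0.225) / (2.21) = 1.77×10⁻⁵
[NH₄⁺] = 1.74×10⁻⁴ mol L⁻¹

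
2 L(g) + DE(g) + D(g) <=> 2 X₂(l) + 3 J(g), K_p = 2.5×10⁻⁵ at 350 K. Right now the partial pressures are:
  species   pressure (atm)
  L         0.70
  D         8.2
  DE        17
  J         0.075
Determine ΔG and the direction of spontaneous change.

ΔG = -4.07 kJ/mol; the forward reaction is spontaneous

(X₂ is a pure liquid — omitted from Q_p.)
Q_p = P(J)³ / (P(L)²·P(DE)·P(D)) = (0.075)³ / ((0.70)²·(17)·(8.2)) = 6.18×10⁻⁶
ΔG = RT ln(Q_p/K_p) = (8.314 J mol⁻¹ K⁻¹)(350 K) × ln(6.18×10⁻⁶/2.5×10⁻⁵)
   = (2.910 kJ/mol)(-1.398) = -4.07 kJ/mol
ΔG < 0, so the forward reaction is spontaneous (proceeds forward).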